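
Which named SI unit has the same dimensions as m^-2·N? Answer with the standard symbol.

Pa

N = kg·m·s⁻².
Combining: m⁻²·N = m⁻² · (kg·m·s⁻²) = kg·m⁻¹·s⁻².
kg·m⁻¹·s⁻² is the base-SI form of the pascal.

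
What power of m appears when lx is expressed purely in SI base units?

-2

lx = lm/m² (illuminance = luminous flux per area),
    = m⁻²·cd.
The exponent of m is -2.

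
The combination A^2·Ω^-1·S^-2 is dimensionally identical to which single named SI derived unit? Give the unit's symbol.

Ω = V/A (resistance = voltage per current),
    = kg·m²·s⁻³·A⁻².
So Ω⁻¹ = kg⁻¹·m⁻²·s³·A².
S = 1/Ω (conductance is reciprocal resistance),
    = kg⁻¹·m⁻²·s³·A².
So S⁻² = kg²·m⁴·s⁻⁶·A⁻⁴.
Combining: A²·Ω⁻¹·S⁻² = A² · (kg⁻¹·m⁻²·s³·A²) · (kg²·m⁴·s⁻⁶·A⁻⁴) = kg·m²·s⁻³.
kg·m²·s⁻³ is the base-SI form of the watt.

W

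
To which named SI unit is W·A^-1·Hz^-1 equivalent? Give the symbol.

W = kg·m²·s⁻³.
Hz = s⁻¹.
So Hz⁻¹ = s.
Combining: W·A⁻¹·Hz⁻¹ = (kg·m²·s⁻³) · A⁻¹ · s = kg·m²·s⁻²·A⁻¹.
kg·m²·s⁻²·A⁻¹ is the base-SI form of the weber.

Wb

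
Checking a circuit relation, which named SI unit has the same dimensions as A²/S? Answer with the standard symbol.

S = kg⁻¹·m⁻²·s³·A².
So S⁻¹ = kg·m²·s⁻³·A⁻².
Combining: S⁻¹·A² = (kg·m²·s⁻³·A⁻²) · A² = kg·m²·s⁻³.
kg·m²·s⁻³ is the base-SI form of the watt.

W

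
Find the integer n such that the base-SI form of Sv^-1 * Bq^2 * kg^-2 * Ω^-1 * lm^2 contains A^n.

Sv = J/kg (equivalent dose = energy per mass),
    = m²·s⁻².
So Sv⁻¹ = m⁻²·s².
Bq = 1/s = s⁻¹ (activity is decays per second).
So Bq² = s⁻².
Ω = V/A (resistance = voltage per current),
    = kg·m²·s⁻³·A⁻².
So Ω⁻¹ = kg⁻¹·m⁻²·s³·A².
lm = cd·sr = cd (luminous flux; sr is dimensionless).
So lm² = cd².
Combining: Sv⁻¹·Bq²·kg⁻²·Ω⁻¹·lm² = (m⁻²·s²) · s⁻² · kg⁻² · (kg⁻¹·m⁻²·s³·A²) · cd² = kg⁻³·m⁻⁴·s³·A²·cd².
The exponent of A is 2.

2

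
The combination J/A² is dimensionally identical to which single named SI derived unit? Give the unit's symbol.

J = N·m (work = force × distance),
    = kg·m²·s⁻².
Combining: A⁻²·J = A⁻² · (kg·m²·s⁻²) = kg·m²·s⁻²·A⁻².
kg·m²·s⁻²·A⁻² is the base-SI form of the henry.

H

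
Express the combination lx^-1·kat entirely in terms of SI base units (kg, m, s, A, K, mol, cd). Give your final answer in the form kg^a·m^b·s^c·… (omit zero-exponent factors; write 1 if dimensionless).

m²·s⁻¹·mol·cd⁻¹

lx = m⁻²·cd.
So lx⁻¹ = m²·cd⁻¹.
kat = s⁻¹·mol.
Combining: lx⁻¹·kat = (m²·cd⁻¹) · (s⁻¹·mol) = m²·s⁻¹·mol·cd⁻¹.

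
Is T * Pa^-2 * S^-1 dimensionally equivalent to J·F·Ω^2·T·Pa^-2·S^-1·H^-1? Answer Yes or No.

Left side:
  T = kg·s⁻²·A⁻¹.
  Pa = kg·m⁻¹·s⁻².
  So Pa⁻² = kg⁻²·m²·s⁴.
  S = kg⁻¹·m⁻²·s³·A².
  So S⁻¹ = kg·m²·s⁻³·A⁻².
  Combining: T·Pa⁻²·S⁻¹ = (kg·s⁻²·A⁻¹) · (kg⁻²·m²·s⁴) · (kg·m²·s⁻³·A⁻²) = m⁴·s⁻¹·A⁻³.
Right side:
  J = kg·m²·s⁻².
  F = kg⁻¹·m⁻²·s⁴·A².
  Ω = kg·m²·s⁻³·A⁻².
  So Ω² = kg²·m⁴·s⁻⁶·A⁻⁴.
  T = kg·s⁻²·A⁻¹.
  Pa = kg·m⁻¹·s⁻².
  So Pa⁻² = kg⁻²·m²·s⁴.
  S = kg⁻¹·m⁻²·s³·A².
  So S⁻¹ = kg·m²·s⁻³·A⁻².
  H = kg·m²·s⁻²·A⁻².
  So H⁻¹ = kg⁻¹·m⁻²·s²·A².
  Combining: J·F·Ω²·T·Pa⁻²·S⁻¹·H⁻¹ = (kg·m²·s⁻²) · (kg⁻¹·m⁻²·s⁴·A²) · (kg²·m⁴·s⁻⁶·A⁻⁴) · (kg·s⁻²·A⁻¹) · (kg⁻²·m²·s⁴) · (kg·m²·s⁻³·A⁻²) · (kg⁻¹·m⁻²·s²·A²) = kg·m⁶·s⁻³·A⁻³.
Left is m⁴·s⁻¹·A⁻³; right is kg·m⁶·s⁻³·A⁻³ — different.

No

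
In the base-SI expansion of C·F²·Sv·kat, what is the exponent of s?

6

C = s·A.
F = kg⁻¹·m⁻²·s⁴·A².
So F² = kg⁻²·m⁻⁴·s⁸·A⁴.
Sv = m²·s⁻².
kat = s⁻¹·mol.
Combining: C·F²·Sv·kat = (s·A) · (kg⁻²·m⁻⁴·s⁸·A⁴) · (m²·s⁻²) · (s⁻¹·mol) = kg⁻²·m⁻²·s⁶·A⁵·mol.
The exponent of s is 6.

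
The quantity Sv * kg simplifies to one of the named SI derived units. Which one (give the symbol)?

J

Sv = m²·s⁻².
Combining: Sv·kg = (m²·s⁻²) · kg = kg·m²·s⁻².
kg·m²·s⁻² is the base-SI form of the joule.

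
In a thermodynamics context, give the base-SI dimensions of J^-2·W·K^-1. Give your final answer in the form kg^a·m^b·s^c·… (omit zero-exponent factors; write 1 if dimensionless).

kg⁻¹·m⁻²·s·K⁻¹

J = N·m (work = force × distance),
    = kg·m²·s⁻².
So J⁻² = kg⁻²·m⁻⁴·s⁴.
W = J/s (power = energy per time),
    = kg·m²·s⁻³.
Combining: J⁻²·W·K⁻¹ = (kg⁻²·m⁻⁴·s⁴) · (kg·m²·s⁻³) · K⁻¹ = kg⁻¹·m⁻²·s·K⁻¹.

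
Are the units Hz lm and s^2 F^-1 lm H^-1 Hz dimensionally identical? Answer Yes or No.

Left side:
  Hz = 1/s = s⁻¹ (frequency is cycles per second).
  lm = cd·sr = cd (luminous flux; sr is dimensionless).
  Combining: Hz·lm = s⁻¹ · cd = s⁻¹·cd.
Right side:
  F = kg⁻¹·m⁻²·s⁴·A².
  So F⁻¹ = kg·m²·s⁻⁴·A⁻².
  lm = cd.
  H = kg·m²·s⁻²·A⁻².
  So H⁻¹ = kg⁻¹·m⁻²·s²·A².
  Hz = s⁻¹.
  Combining: s²·F⁻¹·lm·H⁻¹·Hz = s² · (kg·m²·s⁻⁴·A⁻²) · cd · (kg⁻¹·m⁻²·s²·A²) · s⁻¹ = s⁻¹·cd.
Both reduce to s⁻¹·cd.

Yes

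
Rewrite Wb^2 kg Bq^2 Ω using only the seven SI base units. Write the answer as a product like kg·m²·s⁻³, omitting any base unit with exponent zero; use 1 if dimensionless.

kg⁴·m⁶·s⁻⁹·A⁻⁴

Wb = kg·m²·s⁻²·A⁻¹.
So Wb² = kg²·m⁴·s⁻⁴·A⁻².
Bq = s⁻¹.
So Bq² = s⁻².
Ω = kg·m²·s⁻³·A⁻².
Combining: Wb²·kg·Bq²·Ω = (kg²·m⁴·s⁻⁴·A⁻²) · kg · s⁻² · (kg·m²·s⁻³·A⁻²) = kg⁴·m⁶·s⁻⁹·A⁻⁴.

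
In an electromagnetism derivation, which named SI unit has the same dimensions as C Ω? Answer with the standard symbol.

C = A·s = s·A (charge = current × time).
Ω = V/A (resistance = voltage per current),
    = kg·m²·s⁻³·A⁻².
Combining: C·Ω = (s·A) · (kg·m²·s⁻³·A⁻²) = kg·m²·s⁻²·A⁻¹.
kg·m²·s⁻²·A⁻¹ is the base-SI form of the weber.

Wb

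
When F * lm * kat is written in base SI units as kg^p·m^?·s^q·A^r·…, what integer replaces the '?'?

-2

F = C/V (capacitance = charge per voltage),
    = A·s/(kg·m²·s⁻³·A⁻¹) (substituting C and V),
    = kg⁻¹·m⁻²·s⁴·A².
lm = cd·sr = cd (luminous flux; sr is dimensionless).
kat = mol/s = s⁻¹·mol (catalytic activity).
Combining: F·lm·kat = (kg⁻¹·m⁻²·s⁴·A²) · cd · (s⁻¹·mol) = kg⁻¹·m⁻²·s³·A²·mol·cd.
The exponent of m is -2.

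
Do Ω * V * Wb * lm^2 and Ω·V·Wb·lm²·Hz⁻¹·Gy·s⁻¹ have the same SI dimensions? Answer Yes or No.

Left side:
  Ω = V/A (resistance = voltage per current),
      = kg·m²·s⁻³·A⁻².
  V = W/A (potential = power per current),
      = kg·m²·s⁻³·A⁻¹.
  Wb = V·s (flux: a volt is a weber per second),
      = kg·m²·s⁻²·A⁻¹.
  lm = cd·sr = cd (luminous flux; sr is dimensionless).
  So lm² = cd².
  Combining: Ω·V·Wb·lm² = (kg·m²·s⁻³·A⁻²) · (kg·m²·s⁻³·A⁻¹) · (kg·m²·s⁻²·A⁻¹) · cd² = kg³·m⁶·s⁻⁸·A⁻⁴·cd².
Right side:
  Ω = kg·m²·s⁻³·A⁻².
  V = kg·m²·s⁻³·A⁻¹.
  Wb = kg·m²·s⁻²·A⁻¹.
  lm = cd.
  So lm² = cd².
  Hz = s⁻¹.
  So Hz⁻¹ = s.
  Gy = m²·s⁻².
  Combining: Ω·V·Wb·lm²·Hz⁻¹·Gy·s⁻¹ = (kg·m²·s⁻³·A⁻²) · (kg·m²·s⁻³·A⁻¹) · (kg·m²·s⁻²·A⁻¹) · cd² · s · (m²·s⁻²) · s⁻¹ = kg³·m⁸·s⁻¹⁰·A⁻⁴·cd².
Left is kg³·m⁶·s⁻⁸·A⁻⁴·cd²; right is kg³·m⁸·s⁻¹⁰·A⁻⁴·cd² — different.

No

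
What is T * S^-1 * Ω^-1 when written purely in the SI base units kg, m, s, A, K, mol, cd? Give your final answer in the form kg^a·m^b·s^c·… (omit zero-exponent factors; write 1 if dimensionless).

kg·s⁻²·A⁻¹

T = Wb/m² (flux density = flux per area),
    = kg·s⁻²·A⁻¹.
S = 1/Ω (conductance is reciprocal resistance),
    = kg⁻¹·m⁻²·s³·A².
So S⁻¹ = kg·m²·s⁻³·A⁻².
Ω = V/A (resistance = voltage per current),
    = kg·m²·s⁻³·A⁻².
So Ω⁻¹ = kg⁻¹·m⁻²·s³·A².
Combining: T·S⁻¹·Ω⁻¹ = (kg·s⁻²·A⁻¹) · (kg·m²·s⁻³·A⁻²) · (kg⁻¹·m⁻²·s³·A²) = kg·s⁻²·A⁻¹.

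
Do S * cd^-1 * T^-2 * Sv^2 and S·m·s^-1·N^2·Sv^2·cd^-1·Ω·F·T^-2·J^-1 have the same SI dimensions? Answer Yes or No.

No

Left side:
  S = 1/Ω (conductance is reciprocal resistance),
      = kg⁻¹·m⁻²·s³·A².
  T = Wb/m² (flux density = flux per area),
      = kg·s⁻²·A⁻¹.
  So T⁻² = kg⁻²·s⁴·A².
  Sv = J/kg (equivalent dose = energy per mass),
      = m²·s⁻².
  So Sv² = m⁴·s⁻⁴.
  Combining: S·cd⁻¹·T⁻²·Sv² = (kg⁻¹·m⁻²·s³·A²) · cd⁻¹ · (kg⁻²·s⁴·A²) · (m⁴·s⁻⁴) = kg⁻³·m²·s³·A⁴·cd⁻¹.
Right side:
  S = kg⁻¹·m⁻²·s³·A².
  N = kg·m·s⁻².
  So N² = kg²·m²·s⁻⁴.
  Sv = m²·s⁻².
  So Sv² = m⁴·s⁻⁴.
  Ω = kg·m²·s⁻³·A⁻².
  F = kg⁻¹·m⁻²·s⁴·A².
  T = kg·s⁻²·A⁻¹.
  So T⁻² = kg⁻²·s⁴·A².
  J = kg·m²·s⁻².
  So J⁻¹ = kg⁻¹·m⁻²·s².
  Combining: S·m·s⁻¹·N²·Sv²·cd⁻¹·Ω·F·T⁻²·J⁻¹ = (kg⁻¹·m⁻²·s³·A²) · m · s⁻¹ · (kg²·m²·s⁻⁴) · (m⁴·s⁻⁴) · cd⁻¹ · (kg·m²·s⁻³·A⁻²) · (kg⁻¹·m⁻²·s⁴·A²) · (kg⁻²·s⁴·A²) · (kg⁻¹·m⁻²·s²) = kg⁻²·m³·s·A⁴·cd⁻¹.
Left is kg⁻³·m²·s³·A⁴·cd⁻¹; right is kg⁻²·m³·s·A⁴·cd⁻¹ — different.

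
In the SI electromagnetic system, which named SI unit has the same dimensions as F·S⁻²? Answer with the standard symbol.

H

F = C/V (capacitance = charge per voltage),
    = A·s/(kg·m²·s⁻³·A⁻¹) (substituting C and V),
    = kg⁻¹·m⁻²·s⁴·A².
S = 1/Ω (conductance is reciprocal resistance),
    = kg⁻¹·m⁻²·s³·A².
So S⁻² = kg²·m⁴·s⁻⁶·A⁻⁴.
Combining: F·S⁻² = (kg⁻¹·m⁻²·s⁴·A²) · (kg²·m⁴·s⁻⁶·A⁻⁴) = kg·m²·s⁻²·A⁻².
kg·m²·s⁻²·A⁻² is the base-SI form of the henry.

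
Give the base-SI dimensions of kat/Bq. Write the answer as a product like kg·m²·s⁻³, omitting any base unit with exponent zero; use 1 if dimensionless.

mol

kat = s⁻¹·mol.
Bq = s⁻¹.
So Bq⁻¹ = s.
Combining: kat·Bq⁻¹ = (s⁻¹·mol) · s = mol.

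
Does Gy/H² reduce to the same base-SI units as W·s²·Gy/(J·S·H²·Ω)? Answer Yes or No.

No

Left side:
  H = Wb/A (inductance = flux per current),
      = kg·m²·s⁻²·A⁻².
  So H⁻² = kg⁻²·m⁻⁴·s⁴·A⁴.
  Gy = J/kg (absorbed dose = energy per mass),
      = m²·s⁻².
  Combining: H⁻²·Gy = (kg⁻²·m⁻⁴·s⁴·A⁴) · (m²·s⁻²) = kg⁻²·m⁻²·s²·A⁴.
Right side:
  W = kg·m²·s⁻³.
  J = kg·m²·s⁻².
  So J⁻¹ = kg⁻¹·m⁻²·s².
  Gy = m²·s⁻².
  S = kg⁻¹·m⁻²·s³·A².
  So S⁻¹ = kg·m²·s⁻³·A⁻².
  H = kg·m²·s⁻²·A⁻².
  So H⁻² = kg⁻²·m⁻⁴·s⁴·A⁴.
  Ω = kg·m²·s⁻³·A⁻².
  So Ω⁻¹ = kg⁻¹·m⁻²·s³·A².
  Combining: W·s²·J⁻¹·Gy·S⁻¹·H⁻²·Ω⁻¹ = (kg·m²·s⁻³) · s² · (kg⁻¹·m⁻²·s²) · (m²·s⁻²) · (kg·m²·s⁻³·A⁻²) · (kg⁻²·m⁻⁴·s⁴·A⁴) · (kg⁻¹·m⁻²·s³·A²) = kg⁻²·m⁻²·s³·A⁴.
Left is kg⁻²·m⁻²·s²·A⁴; right is kg⁻²·m⁻²·s³·A⁴ — different.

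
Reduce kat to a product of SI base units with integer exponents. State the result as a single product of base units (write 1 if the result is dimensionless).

kat = mol/s = s⁻¹·mol (catalytic activity).

s⁻¹·mol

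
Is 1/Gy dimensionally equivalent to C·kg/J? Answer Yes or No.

No

Left side:
  Gy = m²·s⁻².
  So Gy⁻¹ = m⁻²·s².
Right side:
  C = s·A.
  J = kg·m²·s⁻².
  So J⁻¹ = kg⁻¹·m⁻²·s².
  Combining: C·kg·J⁻¹ = (s·A) · kg · (kg⁻¹·m⁻²·s²) = m⁻²·s³·A.
Left is m⁻²·s²; right is m⁻²·s³·A — different.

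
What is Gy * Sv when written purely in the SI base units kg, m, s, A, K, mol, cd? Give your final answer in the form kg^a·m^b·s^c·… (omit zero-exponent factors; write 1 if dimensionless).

m⁴·s⁻⁴

Gy = J/kg (absorbed dose = energy per mass),
    = m²·s⁻².
Sv = J/kg (equivalent dose = energy per mass),
    = m²·s⁻².
Combining: Gy·Sv = (m²·s⁻²) · (m²·s⁻²) = m⁴·s⁻⁴.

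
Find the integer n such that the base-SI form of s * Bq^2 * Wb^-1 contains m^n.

Bq = s⁻¹.
So Bq² = s⁻².
Wb = kg·m²·s⁻²·A⁻¹.
So Wb⁻¹ = kg⁻¹·m⁻²·s²·A.
Combining: s·Bq²·Wb⁻¹ = s · s⁻² · (kg⁻¹·m⁻²·s²·A) = kg⁻¹·m⁻²·s·A.
The exponent of m is -2.

-2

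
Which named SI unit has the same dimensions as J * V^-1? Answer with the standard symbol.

C

J = kg·m²·s⁻².
V = kg·m²·s⁻³·A⁻¹.
So V⁻¹ = kg⁻¹·m⁻²·s³·A.
Combining: J·V⁻¹ = (kg·m²·s⁻²) · (kg⁻¹·m⁻²·s³·A) = s·A.
s·A is the base-SI form of the coulomb.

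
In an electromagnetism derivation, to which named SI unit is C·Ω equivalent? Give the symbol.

C = s·A.
Ω = kg·m²·s⁻³·A⁻².
Combining: C·Ω = (s·A) · (kg·m²·s⁻³·A⁻²) = kg·m²·s⁻²·A⁻¹.
kg·m²·s⁻²·A⁻¹ is the base-SI form of the weber.

Wb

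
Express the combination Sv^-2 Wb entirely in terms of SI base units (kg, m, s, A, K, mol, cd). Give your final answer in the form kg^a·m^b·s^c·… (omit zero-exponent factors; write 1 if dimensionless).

Sv = J/kg (equivalent dose = energy per mass),
    = m²·s⁻².
So Sv⁻² = m⁻⁴·s⁴.
Wb = V·s (flux: a volt is a weber per second),
    = kg·m²·s⁻²·A⁻¹.
Combining: Sv⁻²·Wb = (m⁻⁴·s⁴) · (kg·m²·s⁻²·A⁻¹) = kg·m⁻²·s²·A⁻¹.

kg·m⁻²·s²·A⁻¹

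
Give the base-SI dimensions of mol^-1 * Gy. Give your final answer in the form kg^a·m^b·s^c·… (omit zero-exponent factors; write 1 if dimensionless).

Gy = J/kg (absorbed dose = energy per mass),
    = m²·s⁻².
Combining: mol⁻¹·Gy = mol⁻¹ · (m²·s⁻²) = m²·s⁻²·mol⁻¹.

m²·s⁻²·mol⁻¹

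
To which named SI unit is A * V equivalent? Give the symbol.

W

V = kg·m²·s⁻³·A⁻¹.
Combining: A·V = A · (kg·m²·s⁻³·A⁻¹) = kg·m²·s⁻³.
kg·m²·s⁻³ is the base-SI form of the watt.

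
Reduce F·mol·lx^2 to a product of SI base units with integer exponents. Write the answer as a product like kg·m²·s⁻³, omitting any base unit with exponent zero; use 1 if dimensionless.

F = C/V (capacitance = charge per voltage),
    = A·s/(kg·m²·s⁻³·A⁻¹) (substituting C and V),
    = kg⁻¹·m⁻²·s⁴·A².
lx = lm/m² (illuminance = luminous flux per area),
    = m⁻²·cd.
So lx² = m⁻⁴·cd².
Combining: F·mol·lx² = (kg⁻¹·m⁻²·s⁴·A²) · mol · (m⁻⁴·cd²) = kg⁻¹·m⁻⁶·s⁴·A²·mol·cd².

kg⁻¹·m⁻⁶·s⁴·A²·mol·cd²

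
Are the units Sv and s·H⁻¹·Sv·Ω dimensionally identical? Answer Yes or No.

Left side:
  Sv = m²·s⁻².
Right side:
  H = Wb/A (inductance = flux per current),
      = kg·m²·s⁻²·A⁻².
  So H⁻¹ = kg⁻¹·m⁻²·s²·A².
  Sv = J/kg (equivalent dose = energy per mass),
      = m²·s⁻².
  Ω = V/A (resistance = voltage per current),
      = kg·m²·s⁻³·A⁻².
  Combining: s·H⁻¹·Sv·Ω = s · (kg⁻¹·m⁻²·s²·A²) · (m²·s⁻²) · (kg·m²·s⁻³·A⁻²) = m²·s⁻².
Both reduce to m²·s⁻².

Yes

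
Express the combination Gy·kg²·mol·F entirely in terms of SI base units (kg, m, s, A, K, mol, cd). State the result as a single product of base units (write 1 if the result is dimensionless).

Gy = J/kg (absorbed dose = energy per mass),
    = m²·s⁻².
F = C/V (capacitance = charge per voltage),
    = A·s/(kg·m²·s⁻³·A⁻¹) (substituting C and V),
    = kg⁻¹·m⁻²·s⁴·A².
Combining: Gy·kg²·mol·F = (m²·s⁻²) · kg² · mol · (kg⁻¹·m⁻²·s⁴·A²) = kg·s²·A²·mol.

kg·s²·A²·mol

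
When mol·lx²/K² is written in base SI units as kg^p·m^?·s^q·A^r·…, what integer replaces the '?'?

lx = lm/m² (illuminance = luminous flux per area),
    = m⁻²·cd.
So lx² = m⁻⁴·cd².
Combining: K⁻²·mol·lx² = K⁻² · mol · (m⁻⁴·cd²) = m⁻⁴·K⁻²·mol·cd².
The exponent of m is -4.

-4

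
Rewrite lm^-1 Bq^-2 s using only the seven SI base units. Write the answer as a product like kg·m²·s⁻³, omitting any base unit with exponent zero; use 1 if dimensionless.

lm = cd.
So lm⁻¹ = cd⁻¹.
Bq = s⁻¹.
So Bq⁻² = s².
Combining: lm⁻¹·Bq⁻²·s = cd⁻¹ · s² · s = s³·cd⁻¹.

s³·cd⁻¹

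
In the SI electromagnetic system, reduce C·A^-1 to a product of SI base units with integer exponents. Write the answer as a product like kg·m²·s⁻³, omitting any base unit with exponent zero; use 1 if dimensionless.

C = A·s = s·A (charge = current × time).
Combining: C·A⁻¹ = (s·A) · A⁻¹ = s.

s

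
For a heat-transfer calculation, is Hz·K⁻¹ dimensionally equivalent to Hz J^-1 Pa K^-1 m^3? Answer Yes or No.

Yes

Left side:
  Hz = 1/s = s⁻¹ (frequency is cycles per second).
  Combining: Hz·K⁻¹ = s⁻¹ · K⁻¹ = s⁻¹·K⁻¹.
Right side:
  Hz = 1/s = s⁻¹ (frequency is cycles per second).
  J = N·m (work = force × distance),
      = kg·m²·s⁻².
  So J⁻¹ = kg⁻¹·m⁻²·s².
  Pa = N/m² (pressure = force per area),
      = kg·m⁻¹·s⁻².
  Combining: Hz·J⁻¹·Pa·K⁻¹·m³ = s⁻¹ · (kg⁻¹·m⁻²·s²) · (kg·m⁻¹·s⁻²) · K⁻¹ · m³ = s⁻¹·K⁻¹.
Both reduce to s⁻¹·K⁻¹.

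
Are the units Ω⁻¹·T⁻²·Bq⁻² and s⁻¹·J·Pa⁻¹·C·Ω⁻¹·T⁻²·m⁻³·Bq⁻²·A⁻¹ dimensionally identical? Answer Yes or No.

Yes

Left side:
  Ω = kg·m²·s⁻³·A⁻².
  So Ω⁻¹ = kg⁻¹·m⁻²·s³·A².
  T = kg·s⁻²·A⁻¹.
  So T⁻² = kg⁻²·s⁴·A².
  Bq = s⁻¹.
  So Bq⁻² = s².
  Combining: Ω⁻¹·T⁻²·Bq⁻² = (kg⁻¹·m⁻²·s³·A²) · (kg⁻²·s⁴·A²) · s² = kg⁻³·m⁻²·s⁹·A⁴.
Right side:
  J = kg·m²·s⁻².
  Pa = kg·m⁻¹·s⁻².
  So Pa⁻¹ = kg⁻¹·m·s².
  C = s·A.
  Ω = kg·m²·s⁻³·A⁻².
  So Ω⁻¹ = kg⁻¹·m⁻²·s³·A².
  T = kg·s⁻²·A⁻¹.
  So T⁻² = kg⁻²·s⁴·A².
  Bq = s⁻¹.
  So Bq⁻² = s².
  Combining: s⁻¹·J·Pa⁻¹·C·Ω⁻¹·T⁻²·m⁻³·Bq⁻²·A⁻¹ = s⁻¹ · (kg·m²·s⁻²) · (kg⁻¹·m·s²) · (s·A) · (kg⁻¹·m⁻²·s³·A²) · (kg⁻²·s⁴·A²) · m⁻³ · s² · A⁻¹ = kg⁻³·m⁻²·s⁹·A⁴.
Both reduce to kg⁻³·m⁻²·s⁹·A⁴.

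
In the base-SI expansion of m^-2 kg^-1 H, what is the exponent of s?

-2

H = kg·m²·s⁻²·A⁻².
Combining: m⁻²·kg⁻¹·H = m⁻² · kg⁻¹ · (kg·m²·s⁻²·A⁻²) = s⁻²·A⁻².
The exponent of s is -2.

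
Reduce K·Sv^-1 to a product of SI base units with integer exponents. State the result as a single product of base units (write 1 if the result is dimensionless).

Sv = J/kg (equivalent dose = energy per mass),
    = m²·s⁻².
So Sv⁻¹ = m⁻²·s².
Combining: K·Sv⁻¹ = K · (m⁻²·s²) = m⁻²·s²·K.

m⁻²·s²·K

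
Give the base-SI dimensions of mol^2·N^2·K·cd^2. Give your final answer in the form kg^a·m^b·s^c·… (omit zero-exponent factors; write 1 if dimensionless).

kg²·m²·s⁻⁴·K·mol²·cd²

N = kg·m·s⁻².
So N² = kg²·m²·s⁻⁴.
Combining: mol²·N²·K·cd² = mol² · (kg²·m²·s⁻⁴) · K · cd² = kg²·m²·s⁻⁴·K·mol²·cd².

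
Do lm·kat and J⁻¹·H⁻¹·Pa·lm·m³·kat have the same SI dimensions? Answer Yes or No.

No

Left side:
  lm = cd·sr = cd (luminous flux; sr is dimensionless).
  kat = mol/s = s⁻¹·mol (catalytic activity).
  Combining: lm·kat = cd · (s⁻¹·mol) = s⁻¹·mol·cd.
Right side:
  J = N·m (work = force × distance),
      = kg·m²·s⁻².
  So J⁻¹ = kg⁻¹·m⁻²·s².
  H = Wb/A (inductance = flux per current),
      = kg·m²·s⁻²·A⁻².
  So H⁻¹ = kg⁻¹·m⁻²·s²·A².
  Pa = N/m² (pressure = force per area),
      = kg·m⁻¹·s⁻².
  lm = cd·sr = cd (luminous flux; sr is dimensionless).
  kat = mol/s = s⁻¹·mol (catalytic activity).
  Combining: J⁻¹·H⁻¹·Pa·lm·m³·kat = (kg⁻¹·m⁻²·s²) · (kg⁻¹·m⁻²·s²·A²) · (kg·m⁻¹·s⁻²) · cd · m³ · (s⁻¹·mol) = kg⁻¹·m⁻²·s·A²·mol·cd.
Left is s⁻¹·mol·cd; right is kg⁻¹·m⁻²·s·A²·mol·cd — different.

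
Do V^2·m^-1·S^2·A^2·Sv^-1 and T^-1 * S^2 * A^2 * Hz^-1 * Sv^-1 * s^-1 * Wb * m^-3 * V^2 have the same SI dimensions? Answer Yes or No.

Yes

Left side:
  V = W/A (potential = power per current),
      = kg·m²·s⁻³·A⁻¹.
  So V² = kg²·m⁴·s⁻⁶·A⁻².
  S = 1/Ω (conductance is reciprocal resistance),
      = kg⁻¹·m⁻²·s³·A².
  So S² = kg⁻²·m⁻⁴·s⁶·A⁴.
  Sv = J/kg (equivalent dose = energy per mass),
      = m²·s⁻².
  So Sv⁻¹ = m⁻²·s².
  Combining: V²·m⁻¹·S²·A²·Sv⁻¹ = (kg²·m⁴·s⁻⁶·A⁻²) · m⁻¹ · (kg⁻²·m⁻⁴·s⁶·A⁴) · A² · (m⁻²·s²) = m⁻³·s²·A⁴.
Right side:
  T = Wb/m² (flux density = flux per area),
      = kg·s⁻²·A⁻¹.
  So T⁻¹ = kg⁻¹·s²·A.
  S = 1/Ω (conductance is reciprocal resistance),
      = kg⁻¹·m⁻²·s³·A².
  So S² = kg⁻²·m⁻⁴·s⁶·A⁴.
  Hz = 1/s = s⁻¹ (frequency is cycles per second).
  So Hz⁻¹ = s.
  Sv = J/kg (equivalent dose = energy per mass),
      = m²·s⁻².
  So Sv⁻¹ = m⁻²·s².
  Wb = V·s (flux: a volt is a weber per second),
      = kg·m²·s⁻²·A⁻¹.
  V = W/A (potential = power per current),
      = kg·m²·s⁻³·A⁻¹.
  So V² = kg²·m⁴·s⁻⁶·A⁻².
  Combining: T⁻¹·S²·A²·Hz⁻¹·Sv⁻¹·s⁻¹·Wb·m⁻³·V² = (kg⁻¹·s²·A) · (kg⁻²·m⁻⁴·s⁶·A⁴) · A² · s · (m⁻²·s²) · s⁻¹ · (kg·m²·s⁻²·A⁻¹) · m⁻³ · (kg²·m⁴·s⁻⁶·A⁻²) = m⁻³·s²·A⁴.
Both reduce to m⁻³·s²·A⁴.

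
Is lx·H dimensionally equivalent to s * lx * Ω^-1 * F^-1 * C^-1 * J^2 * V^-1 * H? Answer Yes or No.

No

Left side:
  lx = m⁻²·cd.
  H = kg·m²·s⁻²·A⁻².
  Combining: lx·H = (m⁻²·cd) · (kg·m²·s⁻²·A⁻²) = kg·s⁻²·A⁻²·cd.
Right side:
  lx = lm/m² (illuminance = luminous flux per area),
      = m⁻²·cd.
  Ω = V/A (resistance = voltage per current),
      = kg·m²·s⁻³·A⁻².
  So Ω⁻¹ = kg⁻¹·m⁻²·s³·A².
  F = C/V (capacitance = charge per voltage),
      = A·s/(kg·m²·s⁻³·A⁻¹) (substituting C and V),
      = kg⁻¹·m⁻²·s⁴·A².
  So F⁻¹ = kg·m²·s⁻⁴·A⁻².
  C = A·s = s·A (charge = current × time).
  So C⁻¹ = s⁻¹·A⁻¹.
  J = N·m (work = force × distance),
      = kg·m²·s⁻².
  So J² = kg²·m⁴·s⁻⁴.
  V = W/A (potential = power per current),
      = kg·m²·s⁻³·A⁻¹.
  So V⁻¹ = kg⁻¹·m⁻²·s³·A.
  H = Wb/A (inductance = flux per current),
      = kg·m²·s⁻²·A⁻².
  Combining: s·lx·Ω⁻¹·F⁻¹·C⁻¹·J²·V⁻¹·H = s · (m⁻²·cd) · (kg⁻¹·m⁻²·s³·A²) · (kg·m²·s⁻⁴·A⁻²) · (s⁻¹·A⁻¹) · (kg²·m⁴·s⁻⁴) · (kg⁻¹·m⁻²·s³·A) · (kg·m²·s⁻²·A⁻²) = kg²·m²·s⁻⁴·A⁻²·cd.
Left is kg·s⁻²·A⁻²·cd; right is kg²·m²·s⁻⁴·A⁻²·cd — different.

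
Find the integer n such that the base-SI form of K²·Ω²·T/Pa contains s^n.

-6

Pa = N/m² (pressure = force per area),
    = kg·m⁻¹·s⁻².
So Pa⁻¹ = kg⁻¹·m·s².
Ω = V/A (resistance = voltage per current),
    = kg·m²·s⁻³·A⁻².
So Ω² = kg²·m⁴·s⁻⁶·A⁻⁴.
T = Wb/m² (flux density = flux per area),
    = kg·s⁻²·A⁻¹.
Combining: Pa⁻¹·K²·Ω²·T = (kg⁻¹·m·s²) · K² · (kg²·m⁴·s⁻⁶·A⁻⁴) · (kg·s⁻²·A⁻¹) = kg²·m⁵·s⁻⁶·A⁻⁵·K².
The exponent of s is -6.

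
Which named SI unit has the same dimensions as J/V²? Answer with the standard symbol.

F

V = W/A (potential = power per current),
    = kg·m²·s⁻³·A⁻¹.
So V⁻² = kg⁻²·m⁻⁴·s⁶·A².
J = N·m (work = force × distance),
    = kg·m²·s⁻².
Combining: V⁻²·J = (kg⁻²·m⁻⁴·s⁶·A²) · (kg·m²·s⁻²) = kg⁻¹·m⁻²·s⁴·A².
kg⁻¹·m⁻²·s⁴·A² is the base-SI form of the farad.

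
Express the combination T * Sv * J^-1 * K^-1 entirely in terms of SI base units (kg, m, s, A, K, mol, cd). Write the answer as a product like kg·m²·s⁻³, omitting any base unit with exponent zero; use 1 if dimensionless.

s⁻²·A⁻¹·K⁻¹

T = kg·s⁻²·A⁻¹.
Sv = m²·s⁻².
J = kg·m²·s⁻².
So J⁻¹ = kg⁻¹·m⁻²·s².
Combining: T·Sv·J⁻¹·K⁻¹ = (kg·s⁻²·A⁻¹) · (m²·s⁻²) · (kg⁻¹·m⁻²·s²) · K⁻¹ = s⁻²·A⁻¹·K⁻¹.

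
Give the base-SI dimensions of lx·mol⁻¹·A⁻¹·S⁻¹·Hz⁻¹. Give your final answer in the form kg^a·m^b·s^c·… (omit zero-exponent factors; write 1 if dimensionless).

kg·s⁻²·A⁻³·mol⁻¹·cd

lx = m⁻²·cd.
S = kg⁻¹·m⁻²·s³·A².
So S⁻¹ = kg·m²·s⁻³·A⁻².
Hz = s⁻¹.
So Hz⁻¹ = s.
Combining: lx·mol⁻¹·A⁻¹·S⁻¹·Hz⁻¹ = (m⁻²·cd) · mol⁻¹ · A⁻¹ · (kg·m²·s⁻³·A⁻²) · s = kg·s⁻²·A⁻³·mol⁻¹·cd.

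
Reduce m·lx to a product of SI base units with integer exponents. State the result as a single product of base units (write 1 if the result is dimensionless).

m⁻¹·cd

lx = lm/m² (illuminance = luminous flux per area),
    = m⁻²·cd.
Combining: m·lx = m · (m⁻²·cd) = m⁻¹·cd.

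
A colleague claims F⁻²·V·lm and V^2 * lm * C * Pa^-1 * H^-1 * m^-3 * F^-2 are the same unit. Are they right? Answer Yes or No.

Left side:
  F = C/V (capacitance = charge per voltage),
      = A·s/(kg·m²·s⁻³·A⁻¹) (substituting C and V),
      = kg⁻¹·m⁻²·s⁴·A².
  So F⁻² = kg²·m⁴·s⁻⁸·A⁻⁴.
  V = W/A (potential = power per current),
      = kg·m²·s⁻³·A⁻¹.
  lm = cd·sr = cd (luminous flux; sr is dimensionless).
  Combining: F⁻²·V·lm = (kg²·m⁴·s⁻⁸·A⁻⁴) · (kg·m²·s⁻³·A⁻¹) · cd = kg³·m⁶·s⁻¹¹·A⁻⁵·cd.
Right side:
  V = W/A (potential = power per current),
      = kg·m²·s⁻³·A⁻¹.
  So V² = kg²·m⁴·s⁻⁶·A⁻².
  lm = cd·sr = cd (luminous flux; sr is dimensionless).
  C = A·s = s·A (charge = current × time).
  Pa = N/m² (pressure = force per area),
      = kg·m⁻¹·s⁻².
  So Pa⁻¹ = kg⁻¹·m·s².
  H = Wb/A (inductance = flux per current),
      = kg·m²·s⁻²·A⁻².
  So H⁻¹ = kg⁻¹·m⁻²·s²·A².
  F = C/V (capacitance = charge per voltage),
      = A·s/(kg·m²·s⁻³·A⁻¹) (substituting C and V),
      = kg⁻¹·m⁻²·s⁴·A².
  So F⁻² = kg²·m⁴·s⁻⁸·A⁻⁴.
  Combining: V²·lm·C·Pa⁻¹·H⁻¹·m⁻³·F⁻² = (kg²·m⁴·s⁻⁶·A⁻²) · cd · (s·A) · (kg⁻¹·m·s²) · (kg⁻¹·m⁻²·s²·A²) · m⁻³ · (kg²·m⁴·s⁻⁸·A⁻⁴) = kg²·m⁴·s⁻⁹·A⁻³·cd.
Left is kg³·m⁶·s⁻¹¹·A⁻⁵·cd; right is kg²·m⁴·s⁻⁹·A⁻³·cd — different.

No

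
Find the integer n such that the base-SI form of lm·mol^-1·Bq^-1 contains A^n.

lm = cd·sr = cd (luminous flux; sr is dimensionless).
Bq = 1/s = s⁻¹ (activity is decays per second).
So Bq⁻¹ = s.
Combining: lm·mol⁻¹·Bq⁻¹ = cd · mol⁻¹ · s = s·mol⁻¹·cd.
The exponent of A is 0.

0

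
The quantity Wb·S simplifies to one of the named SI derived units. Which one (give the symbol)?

Wb = kg·m²·s⁻²·A⁻¹.
S = kg⁻¹·m⁻²·s³·A².
Combining: Wb·S = (kg·m²·s⁻²·A⁻¹) · (kg⁻¹·m⁻²·s³·A²) = s·A.
s·A is the base-SI form of the coulomb.

C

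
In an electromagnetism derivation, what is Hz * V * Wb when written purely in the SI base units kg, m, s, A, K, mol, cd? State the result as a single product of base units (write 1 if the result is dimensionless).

kg²·m⁴·s⁻⁶·A⁻²

Hz = 1/s = s⁻¹ (frequency is cycles per second).
V = W/A (potential = power per current),
    = kg·m²·s⁻³·A⁻¹.
Wb = V·s (flux: a volt is a weber per second),
    = kg·m²·s⁻²·A⁻¹.
Combining: Hz·V·Wb = s⁻¹ · (kg·m²·s⁻³·A⁻¹) · (kg·m²·s⁻²·A⁻¹) = kg²·m⁴·s⁻⁶·A⁻².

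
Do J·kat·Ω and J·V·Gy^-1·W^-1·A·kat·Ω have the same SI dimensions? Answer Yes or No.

No

Left side:
  J = kg·m²·s⁻².
  kat = s⁻¹·mol.
  Ω = kg·m²·s⁻³·A⁻².
  Combining: J·kat·Ω = (kg·m²·s⁻²) · (s⁻¹·mol) · (kg·m²·s⁻³·A⁻²) = kg²·m⁴·s⁻⁶·A⁻²·mol.
Right side:
  J = N·m (work = force × distance),
      = kg·m²·s⁻².
  V = W/A (potential = power per current),
      = kg·m²·s⁻³·A⁻¹.
  Gy = J/kg (absorbed dose = energy per mass),
      = m²·s⁻².
  So Gy⁻¹ = m⁻²·s².
  W = J/s (power = energy per time),
      = kg·m²·s⁻³.
  So W⁻¹ = kg⁻¹·m⁻²·s³.
  kat = mol/s = s⁻¹·mol (catalytic activity).
  Ω = V/A (resistance = voltage per current),
      = kg·m²·s⁻³·A⁻².
  Combining: J·V·Gy⁻¹·W⁻¹·A·kat·Ω = (kg·m²·s⁻²) · (kg·m²·s⁻³·A⁻¹) · (m⁻²·s²) · (kg⁻¹·m⁻²·s³) · A · (s⁻¹·mol) · (kg·m²·s⁻³·A⁻²) = kg²·m²·s⁻⁴·A⁻²·mol.
Left is kg²·m⁴·s⁻⁶·A⁻²·mol; right is kg²·m²·s⁻⁴·A⁻²·mol — different.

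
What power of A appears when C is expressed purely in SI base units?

1

C = A·s = s·A (charge = current × time).
The exponent of A is 1.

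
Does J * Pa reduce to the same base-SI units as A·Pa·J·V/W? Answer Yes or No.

Yes

Left side:
  J = kg·m²·s⁻².
  Pa = kg·m⁻¹·s⁻².
  Combining: J·Pa = (kg·m²·s⁻²) · (kg·m⁻¹·s⁻²) = kg²·m·s⁻⁴.
Right side:
  W = kg·m²·s⁻³.
  So W⁻¹ = kg⁻¹·m⁻²·s³.
  Pa = kg·m⁻¹·s⁻².
  J = kg·m²·s⁻².
  V = kg·m²·s⁻³·A⁻¹.
  Combining: A·W⁻¹·Pa·J·V = A · (kg⁻¹·m⁻²·s³) · (kg·m⁻¹·s⁻²) · (kg·m²·s⁻²) · (kg·m²·s⁻³·A⁻¹) = kg²·m·s⁻⁴.
Both reduce to kg²·m·s⁻⁴.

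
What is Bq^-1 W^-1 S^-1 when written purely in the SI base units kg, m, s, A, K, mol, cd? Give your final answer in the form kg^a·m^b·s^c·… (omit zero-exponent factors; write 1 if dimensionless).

s·A⁻²

Bq = 1/s = s⁻¹ (activity is decays per second).
So Bq⁻¹ = s.
W = J/s (power = energy per time),
    = kg·m²·s⁻³.
So W⁻¹ = kg⁻¹·m⁻²·s³.
S = 1/Ω (conductance is reciprocal resistance),
    = kg⁻¹·m⁻²·s³·A².
So S⁻¹ = kg·m²·s⁻³·A⁻².
Combining: Bq⁻¹·W⁻¹·S⁻¹ = s · (kg⁻¹·m⁻²·s³) · (kg·m²·s⁻³·A⁻²) = s·A⁻².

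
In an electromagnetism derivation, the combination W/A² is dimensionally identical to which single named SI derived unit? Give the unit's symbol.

Ω

W = kg·m²·s⁻³.
Combining: W·A⁻² = (kg·m²·s⁻³) · A⁻² = kg·m²·s⁻³·A⁻².
kg·m²·s⁻³·A⁻² is the base-SI form of the ohm.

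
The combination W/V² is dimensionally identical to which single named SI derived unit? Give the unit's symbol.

S

V = kg·m²·s⁻³·A⁻¹.
So V⁻² = kg⁻²·m⁻⁴·s⁶·A².
W = kg·m²·s⁻³.
Combining: V⁻²·W = (kg⁻²·m⁻⁴·s⁶·A²) · (kg·m²·s⁻³) = kg⁻¹·m⁻²·s³·A².
kg⁻¹·m⁻²·s³·A² is the base-SI form of the siemens.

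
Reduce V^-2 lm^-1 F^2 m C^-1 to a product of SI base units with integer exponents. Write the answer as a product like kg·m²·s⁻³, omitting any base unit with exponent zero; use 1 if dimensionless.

V = W/A (potential = power per current),
    = kg·m²·s⁻³·A⁻¹.
So V⁻² = kg⁻²·m⁻⁴·s⁶·A².
lm = cd·sr = cd (luminous flux; sr is dimensionless).
So lm⁻¹ = cd⁻¹.
F = C/V (capacitance = charge per voltage),
    = A·s/(kg·m²·s⁻³·A⁻¹) (substituting C and V),
    = kg⁻¹·m⁻²·s⁴·A².
So F² = kg⁻²·m⁻⁴·s⁸·A⁴.
C = A·s = s·A (charge = current × time).
So C⁻¹ = s⁻¹·A⁻¹.
Combining: V⁻²·lm⁻¹·F²·m·C⁻¹ = (kg⁻²·m⁻⁴·s⁶·A²) · cd⁻¹ · (kg⁻²·m⁻⁴·s⁸·A⁴) · m · (s⁻¹·A⁻¹) = kg⁻⁴·m⁻⁷·s¹³·A⁵·cd⁻¹.

kg⁻⁴·m⁻⁷·s¹³·A⁵·cd⁻¹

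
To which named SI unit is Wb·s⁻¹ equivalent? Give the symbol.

Wb = V·s (flux: a volt is a weber per second),
    = kg·m²·s⁻²·A⁻¹.
Combining: Wb·s⁻¹ = (kg·m²·s⁻²·A⁻¹) · s⁻¹ = kg·m²·s⁻³·A⁻¹.
kg·m²·s⁻³·A⁻¹ is the base-SI form of the volt.

V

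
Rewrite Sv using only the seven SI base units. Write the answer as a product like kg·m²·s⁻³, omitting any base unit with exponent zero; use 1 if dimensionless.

m²·s⁻²

Sv = J/kg (equivalent dose = energy per mass),
    = m²·s⁻².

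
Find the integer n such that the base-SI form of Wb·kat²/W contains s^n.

-1

W = J/s (power = energy per time),
    = kg·m²·s⁻³.
So W⁻¹ = kg⁻¹·m⁻²·s³.
Wb = V·s (flux: a volt is a weber per second),
    = kg·m²·s⁻²·A⁻¹.
kat = mol/s = s⁻¹·mol (catalytic activity).
So kat² = s⁻²·mol².
Combining: W⁻¹·Wb·kat² = (kg⁻¹·m⁻²·s³) · (kg·m²·s⁻²·A⁻¹) · (s⁻²·mol²) = s⁻¹·A⁻¹·mol².
The exponent of s is -1.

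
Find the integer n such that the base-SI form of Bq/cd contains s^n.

Bq = s⁻¹.
Combining: Bq·cd⁻¹ = s⁻¹ · cd⁻¹ = s⁻¹·cd⁻¹.
The exponent of s is -1.

-1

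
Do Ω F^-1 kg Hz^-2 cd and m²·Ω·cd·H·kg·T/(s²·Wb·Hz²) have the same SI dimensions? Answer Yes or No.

Yes

Left side:
  Ω = V/A (resistance = voltage per current),
      = kg·m²·s⁻³·A⁻².
  F = C/V (capacitance = charge per voltage),
      = A·s/(kg·m²·s⁻³·A⁻¹) (substituting C and V),
      = kg⁻¹·m⁻²·s⁴·A².
  So F⁻¹ = kg·m²·s⁻⁴·A⁻².
  Hz = 1/s = s⁻¹ (frequency is cycles per second).
  So Hz⁻² = s².
  Combining: Ω·F⁻¹·kg·Hz⁻²·cd = (kg·m²·s⁻³·A⁻²) · (kg·m²·s⁻⁴·A⁻²) · kg · s² · cd = kg³·m⁴·s⁻⁵·A⁻⁴·cd.
Right side:
  Ω = kg·m²·s⁻³·A⁻².
  Wb = kg·m²·s⁻²·A⁻¹.
  So Wb⁻¹ = kg⁻¹·m⁻²·s²·A.
  H = kg·m²·s⁻²·A⁻².
  Hz = s⁻¹.
  So Hz⁻² = s².
  T = kg·s⁻²·A⁻¹.
  Combining: m²·s⁻²·Ω·cd·Wb⁻¹·H·kg·Hz⁻²·T = m² · s⁻² · (kg·m²·s⁻³·A⁻²) · cd · (kg⁻¹·m⁻²·s²·A) · (kg·m²·s⁻²·A⁻²) · kg · s² · (kg·s⁻²·A⁻¹) = kg³·m⁴·s⁻⁵·A⁻⁴·cd.
Both reduce to kg³·m⁴·s⁻⁵·A⁻⁴·cd.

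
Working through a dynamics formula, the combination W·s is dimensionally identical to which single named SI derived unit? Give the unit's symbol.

W = kg·m²·s⁻³.
Combining: W·s = (kg·m²·s⁻³) · s = kg·m²·s⁻².
kg·m²·s⁻² is the base-SI form of the joule.

J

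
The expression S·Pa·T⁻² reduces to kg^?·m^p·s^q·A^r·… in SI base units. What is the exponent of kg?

-2

S = 1/Ω (conductance is reciprocal resistance),
    = kg⁻¹·m⁻²·s³·A².
Pa = N/m² (pressure = force per area),
    = kg·m⁻¹·s⁻².
T = Wb/m² (flux density = flux per area),
    = kg·s⁻²·A⁻¹.
So T⁻² = kg⁻²·s⁴·A².
Combining: S·Pa·T⁻² = (kg⁻¹·m⁻²·s³·A²) · (kg·m⁻¹·s⁻²) · (kg⁻²·s⁴·A²) = kg⁻²·m⁻³·s⁵·A⁴.
The exponent of kg is -2.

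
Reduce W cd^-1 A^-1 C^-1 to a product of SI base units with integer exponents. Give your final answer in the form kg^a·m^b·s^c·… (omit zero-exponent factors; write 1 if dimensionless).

kg·m²·s⁻⁴·A⁻²·cd⁻¹

W = kg·m²·s⁻³.
C = s·A.
So C⁻¹ = s⁻¹·A⁻¹.
Combining: W·cd⁻¹·A⁻¹·C⁻¹ = (kg·m²·s⁻³) · cd⁻¹ · A⁻¹ · (s⁻¹·A⁻¹) = kg·m²·s⁻⁴·A⁻²·cd⁻¹.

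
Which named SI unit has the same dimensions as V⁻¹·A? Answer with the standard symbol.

V = W/A (potential = power per current),
    = kg·m²·s⁻³·A⁻¹.
So V⁻¹ = kg⁻¹·m⁻²·s³·A.
Combining: V⁻¹·A = (kg⁻¹·m⁻²·s³·A) · A = kg⁻¹·m⁻²·s³·A².
kg⁻¹·m⁻²·s³·A² is the base-SI form of the siemens.

S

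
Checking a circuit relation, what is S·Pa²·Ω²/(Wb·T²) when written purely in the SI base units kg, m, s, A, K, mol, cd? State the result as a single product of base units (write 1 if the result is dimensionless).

Wb = V·s (flux: a volt is a weber per second),
    = kg·m²·s⁻²·A⁻¹.
So Wb⁻¹ = kg⁻¹·m⁻²·s²·A.
S = 1/Ω (conductance is reciprocal resistance),
    = kg⁻¹·m⁻²·s³·A².
Pa = N/m² (pressure = force per area),
    = kg·m⁻¹·s⁻².
So Pa² = kg²·m⁻²·s⁻⁴.
Ω = V/A (resistance = voltage per current),
    = kg·m²·s⁻³·A⁻².
So Ω² = kg²·m⁴·s⁻⁶·A⁻⁴.
T = Wb/m² (flux density = flux per area),
    = kg·s⁻²·A⁻¹.
So T⁻² = kg⁻²·s⁴·A².
Combining: Wb⁻¹·S·Pa²·Ω²·T⁻² = (kg⁻¹·m⁻²·s²·A) · (kg⁻¹·m⁻²·s³·A²) · (kg²·m⁻²·s⁻⁴) · (kg²·m⁴·s⁻⁶·A⁻⁴) · (kg⁻²·s⁴·A²) = m⁻²·s⁻¹·A.

m⁻²·s⁻¹·A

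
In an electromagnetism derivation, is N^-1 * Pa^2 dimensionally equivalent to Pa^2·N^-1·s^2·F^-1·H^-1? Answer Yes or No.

Yes

Left side:
  N = kg·m/s² = kg·m·s⁻² (force = mass × acceleration).
  So N⁻¹ = kg⁻¹·m⁻¹·s².
  Pa = N/m² (pressure = force per area),
      = kg·m⁻¹·s⁻².
  So Pa² = kg²·m⁻²·s⁻⁴.
  Combining: N⁻¹·Pa² = (kg⁻¹·m⁻¹·s²) · (kg²·m⁻²·s⁻⁴) = kg·m⁻³·s⁻².
Right side:
  Pa = N/m² (pressure = force per area),
      = kg·m⁻¹·s⁻².
  So Pa² = kg²·m⁻²·s⁻⁴.
  N = kg·m/s² = kg·m·s⁻² (force = mass × acceleration).
  So N⁻¹ = kg⁻¹·m⁻¹·s².
  F = C/V (capacitance = charge per voltage),
      = A·s/(kg·m²·s⁻³·A⁻¹) (substituting C and V),
      = kg⁻¹·m⁻²·s⁴·A².
  So F⁻¹ = kg·m²·s⁻⁴·A⁻².
  H = Wb/A (inductance = flux per current),
      = kg·m²·s⁻²·A⁻².
  So H⁻¹ = kg⁻¹·m⁻²·s²·A².
  Combining: Pa²·N⁻¹·s²·F⁻¹·H⁻¹ = (kg²·m⁻²·s⁻⁴) · (kg⁻¹·m⁻¹·s²) · s² · (kg·m²·s⁻⁴·A⁻²) · (kg⁻¹·m⁻²·s²·A²) = kg·m⁻³·s⁻².
Both reduce to kg·m⁻³·s⁻².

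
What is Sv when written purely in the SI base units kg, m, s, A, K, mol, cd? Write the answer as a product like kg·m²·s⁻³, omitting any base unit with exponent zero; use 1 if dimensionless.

Sv = J/kg (equivalent dose = energy per mass),
    = m²·s⁻².

m²·s⁻²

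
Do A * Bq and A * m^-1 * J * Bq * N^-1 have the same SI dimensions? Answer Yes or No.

Yes

Left side:
  Bq = 1/s = s⁻¹ (activity is decays per second).
  Combining: A·Bq = A · s⁻¹ = s⁻¹·A.
Right side:
  J = N·m (work = force × distance),
      = kg·m²·s⁻².
  Bq = 1/s = s⁻¹ (activity is decays per second).
  N = kg·m/s² = kg·m·s⁻² (force = mass × acceleration).
  So N⁻¹ = kg⁻¹·m⁻¹·s².
  Combining: A·m⁻¹·J·Bq·N⁻¹ = A · m⁻¹ · (kg·m²·s⁻²) · s⁻¹ · (kg⁻¹·m⁻¹·s²) = s⁻¹·A.
Both reduce to s⁻¹·A.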